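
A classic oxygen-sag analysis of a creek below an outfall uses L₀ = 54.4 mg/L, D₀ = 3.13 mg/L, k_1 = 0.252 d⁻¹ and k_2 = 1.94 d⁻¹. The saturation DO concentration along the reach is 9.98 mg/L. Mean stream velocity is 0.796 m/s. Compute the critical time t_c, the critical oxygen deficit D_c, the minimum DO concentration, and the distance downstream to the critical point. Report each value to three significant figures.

t_c = [1/(k_2−k_1)] ln[(k_2/k_1)(1 − D₀(k_2−k_1)/(k_1 L₀))]
= [1/(1.94−0.252)] ln[(1.94/0.252)(1 − 3.13×1.688/(0.252×54.4))]
= (1/1.688) ln[7.698 × 0.6146] = 0.5924 × ln(4.731) = 0.5924 × 1.554 = 0.9207 d.
L(t_c) = L₀ e^(−k_1 t_c) = 54.4 × 0.7929 = 43.14 mg/L, and at the critical point k_2 D_c = k_1 L, so D_c = (0.252/1.94) × 43.14 = 5.603 mg/L.
Minimum DO = C_s − D_c = 9.98 − 5.603 = 4.377 mg/L.
x_c = v t_c = 0.796 m/s × 0.9207 d × 86400 s/d = 63320 m ≈ 63.3 km.

t_c ≈ 0.921 d; D_c ≈ 5.60 mg/L; min DO ≈ 4.38 mg/L; x_c ≈ 63.3 km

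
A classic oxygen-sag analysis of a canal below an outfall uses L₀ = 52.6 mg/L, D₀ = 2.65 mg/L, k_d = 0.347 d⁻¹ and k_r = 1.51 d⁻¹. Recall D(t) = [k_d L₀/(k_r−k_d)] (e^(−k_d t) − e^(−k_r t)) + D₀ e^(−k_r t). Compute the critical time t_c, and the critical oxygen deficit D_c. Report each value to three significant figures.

t_c ≈ 1.11 d; D_c ≈ 8.24 mg/L

t_c = [1/(k_r−k_d)] ln[(k_r/k_d)(1 − D₀(k_r−k_d)/(k_d L₀))]
= [1/(1.51−0.347)] ln[(1.51/0.347)(1 − 2.65×1.163/(0.347×52.6))]
= (1/1.163) ln[4.352 × 0.8311] = 0.8598 × ln(3.617) = 0.8598 × 1.286 = 1.105 d.
D_c = (k_d/k_r) L₀ e^(−k_d t_c) = (0.347/1.51) × 52.6 × e^(−0.347×1.105) = 0.2298 × 52.6 × 0.6814 = 8.237 mg/L.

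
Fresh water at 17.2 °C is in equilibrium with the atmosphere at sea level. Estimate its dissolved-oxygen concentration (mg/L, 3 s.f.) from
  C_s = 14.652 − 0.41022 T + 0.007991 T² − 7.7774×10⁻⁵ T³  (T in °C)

C_s ≈ 9.56 mg/L

C_s = 14.652 − 0.41022×17.2 + 0.007991×17.2² − 7.7774×10⁻⁵×17.2³ = 9.565 mg/L.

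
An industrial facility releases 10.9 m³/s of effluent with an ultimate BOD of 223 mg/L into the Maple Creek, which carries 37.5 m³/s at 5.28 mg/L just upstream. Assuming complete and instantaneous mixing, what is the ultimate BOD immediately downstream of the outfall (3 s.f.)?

54.3 mg/L

Flow-weighted mixing: C = (Q_r C_r + Q_w C_w)/(Q_r + Q_w)
= (37.5×5.28 + 10.9×223)/(37.5 + 10.9) = 2629/48.40 = 54.31 mg/L.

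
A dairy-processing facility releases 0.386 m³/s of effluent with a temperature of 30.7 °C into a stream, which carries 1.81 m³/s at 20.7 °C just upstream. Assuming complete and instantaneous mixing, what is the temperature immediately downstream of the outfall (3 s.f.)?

22.5 °C

Flow-weighted mixing: C = (Q_r C_r + Q_w C_w)/(Q_r + Q_w)
= (1.81×20.7 + 0.386×30.7)/(1.81 + 0.386) = 49.32/2.196 = 22.46 °C.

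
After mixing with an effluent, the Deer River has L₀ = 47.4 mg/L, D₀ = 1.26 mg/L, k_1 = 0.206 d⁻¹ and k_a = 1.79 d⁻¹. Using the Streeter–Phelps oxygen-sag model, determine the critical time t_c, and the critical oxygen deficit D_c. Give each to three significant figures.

t_c ≈ 1.22 d; D_c ≈ 4.24 mg/L

With k_a/k_1 = 8.689 and 1 − D₀(k_a−k_1)/(k_1 L₀) = 0.7956,
t_c = ln(8.689 × 0.7956) / (1.79 − 0.206) = ln(6.913) / 1.584 = 1.933/1.584 = 1.221 d.
D_c = (k_1/k_a) L₀ e^(−k_1 t_c) = (0.206/1.79) × 47.4 × e^(−0.206×1.221) = 0.1151 × 47.4 × 0.7777 = 4.242 mg/L.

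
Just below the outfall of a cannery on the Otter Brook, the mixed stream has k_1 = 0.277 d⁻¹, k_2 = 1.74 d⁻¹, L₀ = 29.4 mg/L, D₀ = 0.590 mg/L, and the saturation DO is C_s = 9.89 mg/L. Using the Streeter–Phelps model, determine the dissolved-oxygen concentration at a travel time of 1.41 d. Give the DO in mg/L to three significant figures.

k_1 L₀/(k_2−k_1) = 0.277×29.4/(1.74−0.277) = 8.144/1.463 = 5.567 mg/L.
e^(−k_1 t) = e^(−0.277×1.410) = 0.6767; e^(−k_2 t) = e^(−1.74×1.410) = 0.08600.
D = 5.567 × (0.6767 − 0.08600) + 0.590 × 0.08600 = 3.288 + 0.05074 = 3.339 mg/L.
DO = C_s − D = 9.89 − 3.339 = 6.551 mg/L.

DO ≈ 6.55 mg/L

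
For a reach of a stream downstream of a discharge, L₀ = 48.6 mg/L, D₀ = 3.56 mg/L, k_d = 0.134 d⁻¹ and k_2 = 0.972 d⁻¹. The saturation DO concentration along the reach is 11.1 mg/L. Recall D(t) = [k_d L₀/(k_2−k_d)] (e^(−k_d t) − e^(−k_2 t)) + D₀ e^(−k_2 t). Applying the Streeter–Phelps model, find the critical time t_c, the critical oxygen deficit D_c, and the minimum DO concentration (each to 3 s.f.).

t_c ≈ 1.63 d; D_c ≈ 5.38 mg/L; min DO ≈ 5.72 mg/L

With k_2/k_d = 7.254 and 1 − D₀(k_2−k_d)/(k_d L₀) = 0.5419,
t_c = ln(7.254 × 0.5419) / (0.972 − 0.134) = ln(3.931) / 0.8380 = 1.369/0.8380 = 1.633 d.
D_c = (k_d/k_2) L₀ e^(−k_d t_c) = (0.134/0.972) × 48.6 × e^(−0.134×1.633) = 0.1379 × 48.6 × 0.8034 = 5.383 mg/L.
Minimum DO = C_s − D_c = 11.1 − 5.383 = 5.717 mg/L.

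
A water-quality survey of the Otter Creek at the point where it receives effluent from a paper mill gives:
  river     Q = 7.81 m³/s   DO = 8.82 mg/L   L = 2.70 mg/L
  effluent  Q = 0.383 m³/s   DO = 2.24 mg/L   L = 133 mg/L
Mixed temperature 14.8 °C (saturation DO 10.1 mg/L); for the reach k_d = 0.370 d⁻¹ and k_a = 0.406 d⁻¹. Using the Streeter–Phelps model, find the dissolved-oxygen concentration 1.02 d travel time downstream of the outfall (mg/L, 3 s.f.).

Mixed DO = (7.81×8.82 + 0.383×2.24)/(7.81+0.383) = 69.74/8.193 = 8.512 mg/L.
Mixed L₀ = (7.81×2.70 + 0.383×133)/(8.193) = 72.03/8.193 = 8.791 mg/L.
Initial deficit D₀ = C_s − DO₀ = 10.1 − 8.512 = 1.588 mg/L.
D(1.02) = [0.370×8.791/(0.406−0.370)](e^(−0.370×1.02) − e^(−0.406×1.02)) + 1.588 e^(−0.406×1.02)
= 90.35 × (0.6856 − 0.6609) + 1.588 × 0.6609 = 3.283 mg/L.
DO = 10.1 − 3.283 = 6.817 mg/L.

DO ≈ 6.82 mg/L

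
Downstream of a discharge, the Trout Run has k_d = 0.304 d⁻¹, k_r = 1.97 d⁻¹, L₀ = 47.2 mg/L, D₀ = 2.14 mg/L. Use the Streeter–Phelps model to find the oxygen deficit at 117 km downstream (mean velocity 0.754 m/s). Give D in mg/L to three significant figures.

Travel time t = x/v = 117 km / (0.754 m/s) = 117000 m / 0.754 m/s = 155200 s = 1.796 d.
k_d L₀/(k_r−k_d) = 0.304×47.2/(1.97−0.304) = 14.35/1.666 = 8.613 mg/L.
e^(−k_d t) = e^(−0.304×1.796) = 0.5793; e^(−k_r t) = e^(−1.97×1.796) = 0.02907.
D = 8.613 × (0.5793 − 0.02907) + 2.14 × 0.02907 = 4.739 + 0.06221 = 4.801 mg/L.

D ≈ 4.80 mg/L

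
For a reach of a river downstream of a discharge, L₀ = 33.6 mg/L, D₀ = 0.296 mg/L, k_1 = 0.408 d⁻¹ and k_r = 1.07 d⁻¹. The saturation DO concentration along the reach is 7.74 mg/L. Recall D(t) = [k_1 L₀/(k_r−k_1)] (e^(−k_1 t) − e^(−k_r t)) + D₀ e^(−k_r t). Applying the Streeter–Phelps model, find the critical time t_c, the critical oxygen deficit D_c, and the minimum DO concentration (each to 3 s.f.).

t_c ≈ 1.43 d; D_c ≈ 7.14 mg/L; min DO ≈ 0.605 mg/L

t_c = [1/(k_r−k_1)] ln[(k_r/k_1)(1 − D₀(k_r−k_1)/(k_1 L₀))]
= [1/(1.07−0.408)] ln[(1.07/0.408)(1 − 0.296×0.6620/(0.408×33.6))]
= (1/0.6620) ln[2.623 × 0.9857] = 1.511 × ln(2.585) = 1.511 × 0.9497 = 1.435 d.
D_c = (k_1/k_r) L₀ e^(−k_1 t_c) = (0.408/1.07) × 33.6 × e^(−0.408×1.435) = 0.3813 × 33.6 × 0.5569 = 7.135 mg/L.
Minimum DO = C_s − D_c = 7.74 − 7.135 = 0.6048 mg/L.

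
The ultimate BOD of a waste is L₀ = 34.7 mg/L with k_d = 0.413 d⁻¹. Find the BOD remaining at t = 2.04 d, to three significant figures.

L_t = L₀ e^(−k_d t) = 34.7 × e^(−0.413×2.04) = 34.7 × 0.4306 = 14.94 mg/L.

L ≈ 14.9 mg/L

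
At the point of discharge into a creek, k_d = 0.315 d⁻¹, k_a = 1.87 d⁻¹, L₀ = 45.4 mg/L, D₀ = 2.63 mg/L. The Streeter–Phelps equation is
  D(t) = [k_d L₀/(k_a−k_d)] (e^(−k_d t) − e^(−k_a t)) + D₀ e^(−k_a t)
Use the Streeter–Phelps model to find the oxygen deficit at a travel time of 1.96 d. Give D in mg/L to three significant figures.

D ≈ 4.79 mg/L

k_d L₀/(k_a−k_d) = 0.315×45.4/(1.87−0.315) = 14.30/1.555 = 9.197 mg/L.
e^(−k_d t) = e^(−0.315×1.960) = 0.5393; e^(−k_a t) = e^(−1.87×1.960) = 0.02560.
D = 9.197 × (0.5393 − 0.02560) + 2.63 × 0.02560 = 4.725 + 0.06733 = 4.792 mg/L.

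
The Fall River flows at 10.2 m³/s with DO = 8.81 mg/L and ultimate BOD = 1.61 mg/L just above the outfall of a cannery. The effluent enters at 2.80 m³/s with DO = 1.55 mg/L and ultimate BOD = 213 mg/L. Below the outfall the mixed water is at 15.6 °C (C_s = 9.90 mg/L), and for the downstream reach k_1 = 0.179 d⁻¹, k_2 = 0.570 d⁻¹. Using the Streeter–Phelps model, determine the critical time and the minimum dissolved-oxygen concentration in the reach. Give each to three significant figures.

t_c ≈ 2.63 d; minimum DO ≈ 0.649 mg/L

Mixed DO = (10.2×8.81 + 2.80×1.55)/(10.2+2.80) = 94.20/13.00 = 7.246 mg/L.
Mixed L₀ = (10.2×1.61 + 2.80×213)/(13.00) = 612.8/13.00 = 47.14 mg/L.
Initial deficit D₀ = C_s − DO₀ = 9.90 − 7.246 = 2.654 mg/L.
t_c = (1/0.3910) ln[(0.570/0.179)(1 − 2.654×0.3910/(0.179×47.14))] = 2.558 × ln(2.793) = 2.627 d.
D_c = (0.179/0.570) × 47.14 × e^(−0.179×2.627) = 0.3140 × 47.14 × 0.6249 = 9.251 mg/L.
Minimum DO = 9.90 − 9.251 = 0.6493 mg/L.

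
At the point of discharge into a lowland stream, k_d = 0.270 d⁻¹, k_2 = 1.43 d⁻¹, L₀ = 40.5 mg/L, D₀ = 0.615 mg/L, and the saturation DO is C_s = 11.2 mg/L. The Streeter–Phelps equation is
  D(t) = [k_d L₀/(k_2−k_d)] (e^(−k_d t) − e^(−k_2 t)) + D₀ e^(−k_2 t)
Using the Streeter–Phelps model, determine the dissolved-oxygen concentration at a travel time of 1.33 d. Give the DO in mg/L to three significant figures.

DO ≈ 5.93 mg/L

k_d L₀/(k_2−k_d) = 0.270×40.5/(1.43−0.270) = 10.94/1.160 = 9.427 mg/L.
e^(−k_d t) = e^(−0.270×1.330) = 0.6983; e^(−k_2 t) = e^(−1.43×1.330) = 0.1493.
D = 9.427 × (0.6983 − 0.1493) + 0.615 × 0.1493 = 5.175 + 0.09181 = 5.267 mg/L.
DO = C_s − D = 11.2 − 5.267 = 5.933 mg/L.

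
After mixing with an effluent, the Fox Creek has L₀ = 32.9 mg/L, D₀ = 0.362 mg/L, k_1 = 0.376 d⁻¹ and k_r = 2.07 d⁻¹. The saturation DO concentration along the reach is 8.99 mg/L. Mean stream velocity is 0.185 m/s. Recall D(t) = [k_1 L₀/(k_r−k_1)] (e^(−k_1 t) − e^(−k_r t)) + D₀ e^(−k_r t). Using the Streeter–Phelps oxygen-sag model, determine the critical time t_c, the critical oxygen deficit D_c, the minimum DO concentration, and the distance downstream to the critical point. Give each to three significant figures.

t_c ≈ 0.977 d; D_c ≈ 4.14 mg/L; min DO ≈ 4.85 mg/L; x_c ≈ 15.6 km

t_c = [1/(k_r−k_1)] ln[(k_r/k_1)(1 − D₀(k_r−k_1)/(k_1 L₀))]
= [1/(2.07−0.376)] ln[(2.07/0.376)(1 − 0.362×1.694/(0.376×32.9))]
= (1/1.694) ln[5.505 × 0.9504] = 0.5903 × ln(5.232) = 0.5903 × 1.655 = 0.9769 d.
D_c = (k_1/k_r) L₀ e^(−k_1 t_c) = (0.376/2.07) × 32.9 × e^(−0.376×0.9769) = 0.1816 × 32.9 × 0.6926 = 4.139 mg/L.
Minimum DO = C_s − D_c = 8.99 − 4.139 = 4.851 mg/L.
x_c = v t_c = 0.185 m/s × 0.9769 d × 86400 s/d = 15610 m ≈ 15.6 km.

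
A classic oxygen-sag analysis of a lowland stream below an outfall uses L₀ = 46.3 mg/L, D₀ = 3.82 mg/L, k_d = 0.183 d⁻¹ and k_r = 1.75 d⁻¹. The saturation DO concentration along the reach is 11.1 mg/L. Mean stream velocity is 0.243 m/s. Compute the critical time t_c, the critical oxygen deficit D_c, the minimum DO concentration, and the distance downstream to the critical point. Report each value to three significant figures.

t_c ≈ 0.659 d; D_c ≈ 4.29 mg/L; min DO ≈ 6.81 mg/L; x_c ≈ 13.8 km

t_c = [1/(k_r−k_d)] ln[(k_r/k_d)(1 − D₀(k_r−k_d)/(k_d L₀))]
= [1/(1.75−0.183)] ln[(1.75/0.183)(1 − 3.82×1.567/(0.183×46.3))]
= (1/1.567) ln[9.563 × 0.2935] = 0.6382 × ln(2.807) = 0.6382 × 1.032 = 0.6586 d.
D_c = (k_d/k_r) L₀ e^(−k_d t_c) = (0.183/1.75) × 46.3 × e^(−0.183×0.6586) = 0.1046 × 46.3 × 0.8865 = 4.292 mg/L.
Minimum DO = C_s − D_c = 11.1 − 4.292 = 6.808 mg/L.
x_c = v t_c = 0.243 m/s × 0.6586 d × 86400 s/d = 13830 m ≈ 13.8 km.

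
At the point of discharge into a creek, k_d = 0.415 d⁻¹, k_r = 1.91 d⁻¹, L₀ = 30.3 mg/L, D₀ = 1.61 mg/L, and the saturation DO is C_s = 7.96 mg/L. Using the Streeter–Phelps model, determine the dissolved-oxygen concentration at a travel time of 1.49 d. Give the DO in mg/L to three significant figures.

DO ≈ 3.82 mg/L

k_d L₀/(k_r−k_d) = 0.415×30.3/(1.91−0.415) = 12.57/1.495 = 8.411 mg/L.
e^(−k_d t) = e^(−0.415×1.490) = 0.5388; e^(−k_r t) = e^(−1.91×1.490) = 0.05808.
D = 8.411 × (0.5388 − 0.05808) + 1.61 × 0.05808 = 4.044 + 0.09351 = 4.137 mg/L.
DO = C_s − D = 7.96 − 4.137 = 3.823 mg/L.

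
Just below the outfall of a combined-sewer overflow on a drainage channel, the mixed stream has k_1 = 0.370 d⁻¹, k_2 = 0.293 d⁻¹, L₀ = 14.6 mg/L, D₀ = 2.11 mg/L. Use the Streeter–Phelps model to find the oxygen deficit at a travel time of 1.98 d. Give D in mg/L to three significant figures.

D ≈ 6.73 mg/L

k_1 L₀/(k_2−k_1) = 0.370×14.6/(0.293−0.370) = 5.402/-0.07700 = -70.16 mg/L.
e^(−k_1 t) = e^(−0.370×1.980) = 0.4807; e^(−k_2 t) = e^(−0.293×1.980) = 0.5598.
D = -70.16 × (0.4807 − 0.5598) + 2.11 × 0.5598 = 5.554 + 1.181 = 6.735 mg/L.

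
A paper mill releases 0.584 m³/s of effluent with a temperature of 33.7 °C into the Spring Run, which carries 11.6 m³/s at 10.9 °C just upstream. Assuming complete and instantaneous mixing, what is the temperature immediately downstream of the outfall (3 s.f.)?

Flow-weighted mixing: C = (Q_r C_r + Q_w C_w)/(Q_r + Q_w)
= (11.6×10.9 + 0.584×33.7)/(11.6 + 0.584) = 146.1/12.18 = 11.99 °C.

12.0 °C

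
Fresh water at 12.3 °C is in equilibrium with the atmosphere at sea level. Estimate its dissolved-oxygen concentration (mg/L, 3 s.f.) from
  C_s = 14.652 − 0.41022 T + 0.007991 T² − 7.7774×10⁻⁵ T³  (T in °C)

C_s = 14.652 − 0.41022×12.3 + 0.007991×12.3² − 7.7774×10⁻⁵×12.3³ = 10.67 mg/L.

C_s ≈ 10.7 mg/L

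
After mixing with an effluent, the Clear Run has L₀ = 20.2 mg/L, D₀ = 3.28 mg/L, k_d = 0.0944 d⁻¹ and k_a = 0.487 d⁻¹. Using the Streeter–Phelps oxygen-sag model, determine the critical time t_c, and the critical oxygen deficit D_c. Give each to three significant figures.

t_c ≈ 1.31 d; D_c ≈ 3.46 mg/L

With k_a/k_d = 5.159 and 1 − D₀(k_a−k_d)/(k_d L₀) = 0.3247,
t_c = ln(5.159 × 0.3247) / (0.487 − 0.0944) = ln(1.675) / 0.3926 = 0.5159/0.3926 = 1.314 d.
L(t_c) = L₀ e^(−k_d t_c) = 20.2 × 0.8833 = 17.84 mg/L, and at the critical point k_a D_c = k_d L, so D_c = (0.0944/0.487) × 17.84 = 3.459 mg/L.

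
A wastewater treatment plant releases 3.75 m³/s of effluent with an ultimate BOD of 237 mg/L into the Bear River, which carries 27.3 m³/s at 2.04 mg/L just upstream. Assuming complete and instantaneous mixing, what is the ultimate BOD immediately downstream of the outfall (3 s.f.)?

Flow-weighted mixing: C = (Q_r C_r + Q_w C_w)/(Q_r + Q_w)
= (27.3×2.04 + 3.75×237)/(27.3 + 3.75) = 944.4/31.05 = 30.42 mg/L.

30.4 mg/L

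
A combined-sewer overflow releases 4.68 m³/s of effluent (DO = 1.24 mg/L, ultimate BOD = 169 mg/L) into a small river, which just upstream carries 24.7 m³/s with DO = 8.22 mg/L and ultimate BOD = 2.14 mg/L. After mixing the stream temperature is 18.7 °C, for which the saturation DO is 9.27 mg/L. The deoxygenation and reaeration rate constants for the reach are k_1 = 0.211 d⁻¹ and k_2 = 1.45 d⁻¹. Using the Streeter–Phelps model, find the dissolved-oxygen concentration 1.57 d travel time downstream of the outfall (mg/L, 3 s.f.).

Mixed DO = (24.7×8.22 + 4.68×1.24)/(24.7+4.68) = 208.8/29.38 = 7.108 mg/L.
Mixed L₀ = (24.7×2.14 + 4.68×169)/(29.38) = 843.8/29.38 = 28.72 mg/L.
Initial deficit D₀ = C_s − DO₀ = 9.27 − 7.108 = 2.162 mg/L.
D(1.57) = [0.211×28.72/(1.45−0.211)](e^(−0.211×1.57) − e^(−1.45×1.57)) + 2.162 e^(−1.45×1.57)
= 4.891 × (0.7180 − 0.1026) + 2.162 × 0.1026 = 3.232 mg/L.
DO = 9.27 − 3.232 = 6.038 mg/L.

DO ≈ 6.04 mg/L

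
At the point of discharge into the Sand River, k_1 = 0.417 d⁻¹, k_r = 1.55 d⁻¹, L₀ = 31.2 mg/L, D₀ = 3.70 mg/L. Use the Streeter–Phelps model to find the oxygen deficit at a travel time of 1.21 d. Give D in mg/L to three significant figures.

k_1 L₀/(k_r−k_1) = 0.417×31.2/(1.55−0.417) = 13.01/1.133 = 11.48 mg/L.
e^(−k_1 t) = e^(−0.417×1.210) = 0.6038; e^(−k_r t) = e^(−1.55×1.210) = 0.1533.
D = 11.48 × (0.6038 − 0.1533) + 3.70 × 0.1533 = 5.173 + 0.5671 = 5.740 mg/L.

D ≈ 5.74 mg/L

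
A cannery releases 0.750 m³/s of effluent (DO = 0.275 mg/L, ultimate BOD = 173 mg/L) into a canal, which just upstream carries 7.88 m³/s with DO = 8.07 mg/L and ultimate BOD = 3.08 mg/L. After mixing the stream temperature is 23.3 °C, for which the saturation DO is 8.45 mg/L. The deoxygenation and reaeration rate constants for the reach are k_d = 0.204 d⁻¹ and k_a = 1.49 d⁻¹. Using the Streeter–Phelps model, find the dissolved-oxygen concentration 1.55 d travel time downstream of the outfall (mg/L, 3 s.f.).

DO ≈ 6.56 mg/L

Mixed DO = (7.88×8.07 + 0.750×0.275)/(7.88+0.750) = 63.80/8.630 = 7.393 mg/L.
Mixed L₀ = (7.88×3.08 + 0.750×173)/(8.630) = 154.0/8.630 = 17.85 mg/L.
Initial deficit D₀ = C_s − DO₀ = 8.45 − 7.393 = 1.057 mg/L.
D(1.55) = [0.204×17.85/(1.49−0.204)](e^(−0.204×1.55) − e^(−1.49×1.55)) + 1.057 e^(−1.49×1.55)
= 2.831 × (0.7289 − 0.09931) + 1.057 × 0.09931 = 1.887 mg/L.
DO = 8.45 − 1.887 = 6.563 mg/L.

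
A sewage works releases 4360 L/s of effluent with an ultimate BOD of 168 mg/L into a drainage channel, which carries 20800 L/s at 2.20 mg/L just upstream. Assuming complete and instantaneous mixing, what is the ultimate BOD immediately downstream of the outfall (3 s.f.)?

30.9 mg/L

Flow-weighted mixing: C = (Q_r C_r + Q_w C_w)/(Q_r + Q_w)
= (20800×2.20 + 4360×168)/(20800 + 4360) = 778200/25160 = 30.93 mg/L.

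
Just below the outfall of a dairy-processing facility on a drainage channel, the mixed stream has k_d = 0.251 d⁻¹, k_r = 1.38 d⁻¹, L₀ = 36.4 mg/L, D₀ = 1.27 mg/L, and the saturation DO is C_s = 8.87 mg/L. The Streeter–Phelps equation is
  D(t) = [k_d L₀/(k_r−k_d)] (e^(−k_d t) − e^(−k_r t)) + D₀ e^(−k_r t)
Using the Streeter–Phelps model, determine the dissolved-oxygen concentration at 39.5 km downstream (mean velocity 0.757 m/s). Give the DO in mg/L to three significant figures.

Travel time t = x/v = 39.5 km / (0.757 m/s) = 39500 m / 0.757 m/s = 52180 s = 0.6039 d.
k_d L₀/(k_r−k_d) = 0.251×36.4/(1.38−0.251) = 9.136/1.129 = 8.092 mg/L.
e^(−k_d t) = e^(−0.251×0.6039) = 0.8593; e^(−k_r t) = e^(−1.38×0.6039) = 0.4346.
D = 8.092 × (0.8593 − 0.4346) + 1.27 × 0.4346 = 3.438 + 0.5519 = 3.989 mg/L.
DO = C_s − D = 8.87 − 3.989 = 4.881 mg/L.

DO ≈ 4.88 mg/L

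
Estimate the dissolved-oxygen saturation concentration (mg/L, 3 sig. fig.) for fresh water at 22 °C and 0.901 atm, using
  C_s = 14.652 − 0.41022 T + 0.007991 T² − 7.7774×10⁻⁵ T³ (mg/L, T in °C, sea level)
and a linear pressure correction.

At sea level: C_s = 14.652 − 0.41022×22 + 0.007991×22² − 7.7774×10⁻⁵×22³ = 8.667 mg/L.
Pressure correction: C_s' = 8.667 × 0.901 = 7.809 mg/L.

C_s ≈ 7.81 mg/L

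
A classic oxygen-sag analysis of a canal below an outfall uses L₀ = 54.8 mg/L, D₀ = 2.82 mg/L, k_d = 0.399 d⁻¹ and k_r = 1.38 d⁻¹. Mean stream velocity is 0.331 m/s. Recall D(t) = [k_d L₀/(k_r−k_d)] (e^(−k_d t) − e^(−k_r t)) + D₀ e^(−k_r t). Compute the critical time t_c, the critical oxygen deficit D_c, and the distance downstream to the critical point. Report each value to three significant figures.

t_c = [1/(k_r−k_d)] ln[(k_r/k_d)(1 − D₀(k_r−k_d)/(k_d L₀))]
= [1/(1.38−0.399)] ln[(1.38/0.399)(1 − 2.82×0.9810/(0.399×54.8))]
= (1/0.9810) ln[3.459 × 0.8735] = 1.019 × ln(3.021) = 1.019 × 1.106 = 1.127 d.
L(t_c) = L₀ e^(−k_d t_c) = 54.8 × 0.6378 = 34.95 mg/L, and at the critical point k_r D_c = k_d L, so D_c = (0.399/1.38) × 34.95 = 10.11 mg/L.
x_c = v t_c = 0.331 m/s × 1.127 d × 86400 s/d = 32230 m ≈ 32.2 km.

t_c ≈ 1.13 d; D_c ≈ 10.1 mg/L; x_c ≈ 32.2 km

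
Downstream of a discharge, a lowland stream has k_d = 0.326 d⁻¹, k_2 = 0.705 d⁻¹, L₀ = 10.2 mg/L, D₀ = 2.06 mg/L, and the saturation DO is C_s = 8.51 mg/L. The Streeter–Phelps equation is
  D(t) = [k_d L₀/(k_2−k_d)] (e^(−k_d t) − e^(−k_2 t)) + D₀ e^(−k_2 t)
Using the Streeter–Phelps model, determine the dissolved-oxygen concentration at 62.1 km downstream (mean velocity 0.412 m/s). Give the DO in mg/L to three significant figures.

Travel time t = x/v = 62.1 km / (0.412 m/s) = 62100 m / 0.412 m/s = 150700 s = 1.745 d.
k_d L₀/(k_2−k_d) = 0.326×10.2/(0.705−0.326) = 3.325/0.3790 = 8.774 mg/L.
e^(−k_d t) = e^(−0.326×1.745) = 0.5662; e^(−k_2 t) = e^(−0.705×1.745) = 0.2923.
D = 8.774 × (0.5662 − 0.2923) + 2.06 × 0.2923 = 2.403 + 0.6022 = 3.006 mg/L.
DO = C_s − D = 8.51 − 3.006 = 5.504 mg/L.

DO ≈ 5.50 mg/L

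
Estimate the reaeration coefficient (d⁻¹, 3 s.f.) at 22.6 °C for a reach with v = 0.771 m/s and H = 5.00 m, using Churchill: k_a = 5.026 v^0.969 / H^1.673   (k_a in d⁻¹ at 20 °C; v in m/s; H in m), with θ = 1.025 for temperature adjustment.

k_a(20) = 5.026 × 0.771^0.969 / 5.00^1.673 = 5.026 × 0.7772 / 14.77 = 0.2645 d⁻¹.
k_a(22.6) = 0.2645 × 1.025^(22.6−20) = 0.2645 × 1.066 = 0.2820 d⁻¹.

k_a ≈ 0.282 d⁻¹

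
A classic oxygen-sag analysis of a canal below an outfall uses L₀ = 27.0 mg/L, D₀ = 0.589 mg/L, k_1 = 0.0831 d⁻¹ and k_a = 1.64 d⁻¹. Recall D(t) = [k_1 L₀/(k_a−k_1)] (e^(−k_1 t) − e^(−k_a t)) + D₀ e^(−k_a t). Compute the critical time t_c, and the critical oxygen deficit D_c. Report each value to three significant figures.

With k_a/k_1 = 19.74 and 1 − D₀(k_a−k_1)/(k_1 L₀) = 0.5913,
t_c = ln(19.74 × 0.5913) / (1.64 − 0.0831) = ln(11.67) / 1.557 = 2.457/1.557 = 1.578 d.
D_c = (k_1/k_a) L₀ e^(−k_1 t_c) = (0.0831/1.64) × 27.0 × e^(−0.0831×1.578) = 0.05067 × 27.0 × 0.8771 = 1.200 mg/L.

t_c ≈ 1.58 d; D_c ≈ 1.20 mg/L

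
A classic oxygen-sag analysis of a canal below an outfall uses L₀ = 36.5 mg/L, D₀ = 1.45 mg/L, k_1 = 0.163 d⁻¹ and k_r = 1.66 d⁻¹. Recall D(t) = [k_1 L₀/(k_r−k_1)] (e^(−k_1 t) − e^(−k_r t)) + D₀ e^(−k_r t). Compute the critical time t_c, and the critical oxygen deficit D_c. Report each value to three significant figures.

t_c = [1/(k_r−k_1)] ln[(k_r/k_1)(1 − D₀(k_r−k_1)/(k_1 L₀))]
= [1/(1.66−0.163)] ln[(1.66/0.163)(1 − 1.45×1.497/(0.163×36.5))]
= (1/1.497) ln[10.18 × 0.6352] = 0.6680 × ln(6.468) = 0.6680 × 1.867 = 1.247 d.
D_c = (k_1/k_r) L₀ e^(−k_1 t_c) = (0.163/1.66) × 36.5 × e^(−0.163×1.247) = 0.09819 × 36.5 × 0.8160 = 2.925 mg/L.

t_c ≈ 1.25 d; D_c ≈ 2.92 mg/L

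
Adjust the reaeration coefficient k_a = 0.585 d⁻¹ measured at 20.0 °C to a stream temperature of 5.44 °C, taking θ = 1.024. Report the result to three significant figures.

k_a ≈ 0.414 d⁻¹

k_a(T₂) = k_a(T₁) · θ^(T₂−T₁) = 0.585 × 1.024^(5.44−20.0)
= 0.585 × 1.024^-14.6 = 0.585 × 0.7080 = 0.4142 d⁻¹.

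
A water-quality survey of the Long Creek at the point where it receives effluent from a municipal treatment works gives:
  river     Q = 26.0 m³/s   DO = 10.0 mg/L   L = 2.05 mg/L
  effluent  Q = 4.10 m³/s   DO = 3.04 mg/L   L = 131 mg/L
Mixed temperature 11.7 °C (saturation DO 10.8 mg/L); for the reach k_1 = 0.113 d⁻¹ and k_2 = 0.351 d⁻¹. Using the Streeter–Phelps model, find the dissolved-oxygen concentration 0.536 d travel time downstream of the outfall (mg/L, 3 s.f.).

DO ≈ 8.30 mg/L

Mixed DO = (26.0×10.0 + 4.10×3.04)/(26.0+4.10) = 272.5/30.10 = 9.052 mg/L.
Mixed L₀ = (26.0×2.05 + 4.10×131)/(30.10) = 590.4/30.10 = 19.61 mg/L.
Initial deficit D₀ = C_s − DO₀ = 10.8 − 9.052 = 1.748 mg/L.
D(0.536) = [0.113×19.61/(0.351−0.113)](e^(−0.113×0.536) − e^(−0.351×0.536)) + 1.748 e^(−0.351×0.536)
= 9.313 × (0.9412 − 0.8285) + 1.748 × 0.8285 = 2.498 mg/L.
DO = 10.8 − 2.498 = 8.302 mg/L.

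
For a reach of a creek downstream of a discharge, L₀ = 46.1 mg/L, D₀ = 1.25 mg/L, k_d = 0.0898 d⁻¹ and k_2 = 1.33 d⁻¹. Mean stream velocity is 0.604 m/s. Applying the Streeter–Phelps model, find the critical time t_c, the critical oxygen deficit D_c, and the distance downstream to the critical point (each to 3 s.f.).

At the critical point dD/dt = 0, so k_d L₀ e^(−k_d t) = k_2 D. Substituting D(t) from the Streeter–Phelps equation and solving for t gives
t_c = ln[(k_2/k_d)(1 − D₀(k_2−k_d)/(k_d L₀))] / (k_2−k_d).
Here k_2−k_d = 1.240 d⁻¹ and 1 − D₀(k_2−k_d)/(k_d L₀) = 1 − 1.25×1.240/(0.0898×46.1) = 0.6255, so
t_c = ln(14.81 × 0.6255) / 1.240 = 2.226 / 1.240 = 1.795 d.
L(t_c) = L₀ e^(−k_d t_c) = 46.1 × 0.8511 = 39.24 mg/L, and at the critical point k_2 D_c = k_d L, so D_c = (0.0898/1.33) × 39.24 = 2.649 mg/L.
x_c = v t_c = 0.604 m/s × 1.795 d × 86400 s/d = 93670 m ≈ 93.7 km.

t_c ≈ 1.80 d; D_c ≈ 2.65 mg/L; x_c ≈ 93.7 km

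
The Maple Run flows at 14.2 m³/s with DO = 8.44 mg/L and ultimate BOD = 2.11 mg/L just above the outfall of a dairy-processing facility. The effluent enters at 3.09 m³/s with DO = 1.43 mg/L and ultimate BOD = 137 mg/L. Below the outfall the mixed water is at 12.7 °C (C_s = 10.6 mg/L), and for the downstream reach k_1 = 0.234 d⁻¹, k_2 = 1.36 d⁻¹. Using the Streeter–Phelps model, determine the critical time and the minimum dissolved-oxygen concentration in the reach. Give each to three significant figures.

Mixed DO = (14.2×8.44 + 3.09×1.43)/(14.2+3.09) = 124.3/17.29 = 7.187 mg/L.
Mixed L₀ = (14.2×2.11 + 3.09×137)/(17.29) = 453.3/17.29 = 26.22 mg/L.
Initial deficit D₀ = C_s − DO₀ = 10.6 − 7.187 = 3.413 mg/L.
t_c = (1/1.126) ln[(1.36/0.234)(1 − 3.413×1.126/(0.234×26.22))] = 0.8881 × ln(2.171) = 0.6886 d.
D_c = (0.234/1.36) × 26.22 × e^(−0.234×0.6886) = 0.1721 × 26.22 × 0.8512 = 3.840 mg/L.
Minimum DO = 10.6 − 3.840 = 6.760 mg/L.

t_c ≈ 0.689 d; minimum DO ≈ 6.76 mg/L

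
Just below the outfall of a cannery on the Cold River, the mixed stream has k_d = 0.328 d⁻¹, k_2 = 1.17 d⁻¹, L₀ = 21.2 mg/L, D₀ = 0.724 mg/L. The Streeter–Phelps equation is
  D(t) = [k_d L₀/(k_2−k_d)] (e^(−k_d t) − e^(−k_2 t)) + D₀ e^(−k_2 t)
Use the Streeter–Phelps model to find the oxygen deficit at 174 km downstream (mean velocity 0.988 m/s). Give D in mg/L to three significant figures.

D ≈ 3.54 mg/L

Travel time t = x/v = 174 km / (0.988 m/s) = 174000 m / 0.988 m/s = 176100 s = 2.038 d.
k_d L₀/(k_2−k_d) = 0.328×21.2/(1.17−0.328) = 6.954/0.8420 = 8.258 mg/L.
e^(−k_d t) = e^(−0.328×2.038) = 0.5124; e^(−k_2 t) = e^(−1.17×2.038) = 0.09210.
D = 8.258 × (0.5124 − 0.09210) + 0.724 × 0.09210 = 3.471 + 0.06668 = 3.538 mg/L.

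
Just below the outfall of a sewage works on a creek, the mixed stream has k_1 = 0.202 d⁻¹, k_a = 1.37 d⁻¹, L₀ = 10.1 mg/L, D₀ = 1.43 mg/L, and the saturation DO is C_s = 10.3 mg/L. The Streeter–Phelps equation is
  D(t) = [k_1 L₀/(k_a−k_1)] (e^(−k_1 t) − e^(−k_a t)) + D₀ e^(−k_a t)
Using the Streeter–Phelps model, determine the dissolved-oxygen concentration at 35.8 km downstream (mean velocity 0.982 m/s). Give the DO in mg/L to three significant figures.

Travel time t = x/v = 35.8 km / (0.982 m/s) = 35800 m / 0.982 m/s = 36460 s = 0.4219 d.
k_1 L₀/(k_a−k_1) = 0.202×10.1/(1.37−0.202) = 2.040/1.168 = 1.747 mg/L.
e^(−k_1 t) = e^(−0.202×0.4219) = 0.9183; e^(−k_a t) = e^(−1.37×0.4219) = 0.5610.
D = 1.747 × (0.9183 − 0.5610) + 1.43 × 0.5610 = 0.6241 + 0.8022 = 1.426 mg/L.
DO = C_s − D = 10.3 − 1.426 = 8.874 mg/L.

DO ≈ 8.87 mg/L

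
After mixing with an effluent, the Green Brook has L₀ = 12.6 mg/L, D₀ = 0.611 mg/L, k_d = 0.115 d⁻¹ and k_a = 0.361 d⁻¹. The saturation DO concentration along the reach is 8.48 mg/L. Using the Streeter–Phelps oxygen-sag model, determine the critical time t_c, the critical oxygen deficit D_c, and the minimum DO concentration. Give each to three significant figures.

t_c ≈ 4.21 d; D_c ≈ 2.47 mg/L; min DO ≈ 6.01 mg/L

t_c = [1/(k_a−k_d)] ln[(k_a/k_d)(1 − D₀(k_a−k_d)/(k_d L₀))]
= [1/(0.361−0.115)] ln[(0.361/0.115)(1 − 0.611×0.2460/(0.115×12.6))]
= (1/0.2460) ln[3.139 × 0.8963] = 4.065 × ln(2.814) = 4.065 × 1.034 = 4.205 d.
L(t_c) = L₀ e^(−k_d t_c) = 12.6 × 0.6166 = 7.769 mg/L, and at the critical point k_a D_c = k_d L, so D_c = (0.115/0.361) × 7.769 = 2.475 mg/L.
Minimum DO = C_s − D_c = 8.48 − 2.475 = 6.005 mg/L.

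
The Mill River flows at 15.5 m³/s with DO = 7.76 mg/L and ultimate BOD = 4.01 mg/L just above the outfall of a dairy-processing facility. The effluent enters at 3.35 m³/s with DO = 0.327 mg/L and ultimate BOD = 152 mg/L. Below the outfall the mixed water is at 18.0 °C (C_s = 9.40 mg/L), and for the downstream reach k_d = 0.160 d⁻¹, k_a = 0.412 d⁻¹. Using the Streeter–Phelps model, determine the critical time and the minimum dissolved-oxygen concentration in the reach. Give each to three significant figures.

Mixed DO = (15.5×7.76 + 3.35×0.327)/(15.5+3.35) = 121.4/18.85 = 6.439 mg/L.
Mixed L₀ = (15.5×4.01 + 3.35×152)/(18.85) = 571.4/18.85 = 30.31 mg/L.
Initial deficit D₀ = C_s − DO₀ = 9.40 − 6.439 = 2.961 mg/L.
t_c = (1/0.2520) ln[(0.412/0.160)(1 − 2.961×0.2520/(0.160×30.31))] = 3.968 × ln(2.179) = 3.090 d.
D_c = (0.160/0.412) × 30.31 × e^(−0.160×3.090) = 0.3883 × 30.31 × 0.6099 = 7.179 mg/L.
Minimum DO = 9.40 − 7.179 = 2.221 mg/L.

t_c ≈ 3.09 d; minimum DO ≈ 2.22 mg/L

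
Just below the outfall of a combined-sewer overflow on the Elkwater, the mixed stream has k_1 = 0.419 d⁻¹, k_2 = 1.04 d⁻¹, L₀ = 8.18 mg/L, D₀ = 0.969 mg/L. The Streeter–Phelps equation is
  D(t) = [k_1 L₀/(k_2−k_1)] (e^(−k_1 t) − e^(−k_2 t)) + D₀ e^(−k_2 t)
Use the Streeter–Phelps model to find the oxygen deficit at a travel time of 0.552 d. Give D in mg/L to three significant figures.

D ≈ 1.82 mg/L

k_1 L₀/(k_2−k_1) = 0.419×8.18/(1.04−0.419) = 3.427/0.6210 = 5.519 mg/L.
e^(−k_1 t) = e^(−0.419×0.5520) = 0.7935; e^(−k_2 t) = e^(−1.04×0.5520) = 0.5632.
D = 5.519 × (0.7935 − 0.5632) + 0.969 × 0.5632 = 1.271 + 0.5458 = 1.817 mg/L.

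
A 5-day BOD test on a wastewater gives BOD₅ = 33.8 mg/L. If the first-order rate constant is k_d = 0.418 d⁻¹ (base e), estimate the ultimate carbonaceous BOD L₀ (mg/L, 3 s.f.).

L₀ ≈ 38.6 mg/L

BOD₅ = L₀(1 − e^(−5k_d)) ⇒ L₀ = BOD₅ / (1 − e^(−5×0.418))
= 33.8 / (1 − 0.1237) = 33.8 / 0.8763 = 38.57 mg/L.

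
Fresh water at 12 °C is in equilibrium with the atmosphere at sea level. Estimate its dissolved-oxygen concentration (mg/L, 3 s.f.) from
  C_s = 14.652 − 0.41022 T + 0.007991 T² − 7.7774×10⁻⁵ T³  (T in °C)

C_s = 14.652 − 0.41022×12 + 0.007991×12² − 7.7774×10⁻⁵×12³ = 10.75 mg/L.

C_s ≈ 10.7 mg/L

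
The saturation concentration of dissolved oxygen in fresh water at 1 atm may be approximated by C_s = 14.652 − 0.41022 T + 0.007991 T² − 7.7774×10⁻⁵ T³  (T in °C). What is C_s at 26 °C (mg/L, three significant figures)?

C_s ≈ 8.02 mg/L

C_s = 14.652 − 0.41022×26 + 0.007991×26² − 7.7774×10⁻⁵×26³ = 8.021 mg/L.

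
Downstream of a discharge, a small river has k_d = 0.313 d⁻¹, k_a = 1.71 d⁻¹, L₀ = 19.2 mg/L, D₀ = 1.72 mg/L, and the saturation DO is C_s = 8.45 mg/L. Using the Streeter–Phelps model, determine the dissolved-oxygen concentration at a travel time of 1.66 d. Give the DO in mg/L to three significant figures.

k_d L₀/(k_a−k_d) = 0.313×19.2/(1.71−0.313) = 6.010/1.397 = 4.302 mg/L.
e^(−k_d t) = e^(−0.313×1.660) = 0.5948; e^(−k_a t) = e^(−1.71×1.660) = 0.05851.
D = 4.302 × (0.5948 − 0.05851) + 1.72 × 0.05851 = 2.307 + 0.1006 = 2.408 mg/L.
DO = C_s − D = 8.45 − 2.408 = 6.042 mg/L.

DO ≈ 6.04 mg/L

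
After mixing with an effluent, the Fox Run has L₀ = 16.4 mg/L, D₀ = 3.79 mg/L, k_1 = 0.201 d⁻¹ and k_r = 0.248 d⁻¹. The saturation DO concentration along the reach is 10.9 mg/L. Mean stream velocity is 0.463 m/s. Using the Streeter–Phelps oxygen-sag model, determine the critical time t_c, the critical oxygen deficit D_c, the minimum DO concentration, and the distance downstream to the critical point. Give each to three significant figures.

t_c ≈ 3.29 d; D_c ≈ 6.86 mg/L; min DO ≈ 4.04 mg/L; x_c ≈ 132 km

With k_r/k_1 = 1.234 and 1 − D₀(k_r−k_1)/(k_1 L₀) = 0.9460,
t_c = ln(1.234 × 0.9460) / (0.248 − 0.201) = ln(1.167) / 0.04700 = 0.1546/0.04700 = 3.289 d.
L(t_c) = L₀ e^(−k_1 t_c) = 16.4 × 0.5163 = 8.468 mg/L, and at the critical point k_r D_c = k_1 L, so D_c = (0.201/0.248) × 8.468 = 6.863 mg/L.
Minimum DO = C_s − D_c = 10.9 − 6.863 = 4.037 mg/L.
x_c = v t_c = 0.463 m/s × 3.289 d × 86400 s/d = 131600 m ≈ 132 km.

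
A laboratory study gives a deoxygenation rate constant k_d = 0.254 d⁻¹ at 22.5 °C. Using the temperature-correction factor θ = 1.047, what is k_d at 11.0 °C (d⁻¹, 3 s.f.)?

k_d(T₂) = k_d(T₁) · θ^(T₂−T₁) = 0.254 × 1.047^(11.0−22.5)
= 0.254 × 1.047^-11.5 = 0.254 × 0.5897 = 0.1498 d⁻¹.

k_d ≈ 0.150 d⁻¹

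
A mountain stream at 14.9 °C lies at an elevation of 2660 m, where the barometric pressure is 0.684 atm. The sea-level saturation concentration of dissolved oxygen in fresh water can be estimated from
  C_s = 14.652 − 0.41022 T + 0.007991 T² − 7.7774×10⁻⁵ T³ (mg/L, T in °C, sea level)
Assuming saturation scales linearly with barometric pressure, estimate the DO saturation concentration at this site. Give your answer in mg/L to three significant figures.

C_s ≈ 6.88 mg/L

At sea level: C_s = 14.652 − 0.41022×14.9 + 0.007991×14.9² − 7.7774×10⁻⁵×14.9³ = 10.06 mg/L.
Pressure correction: C_s' = 10.06 × 0.684 = 6.879 mg/L.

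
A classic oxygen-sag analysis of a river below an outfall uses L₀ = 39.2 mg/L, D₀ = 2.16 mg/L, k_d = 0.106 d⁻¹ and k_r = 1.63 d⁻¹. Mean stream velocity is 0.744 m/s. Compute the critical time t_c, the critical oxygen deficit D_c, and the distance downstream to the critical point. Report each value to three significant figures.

With k_r/k_d = 15.38 and 1 − D₀(k_r−k_d)/(k_d L₀) = 0.2078,
t_c = ln(15.38 × 0.2078) / (1.63 − 0.106) = ln(3.195) / 1.524 = 1.162/1.524 = 0.7622 d.
L(t_c) = L₀ e^(−k_d t_c) = 39.2 × 0.9224 = 36.16 mg/L, and at the critical point k_r D_c = k_d L, so D_c = (0.106/1.63) × 36.16 = 2.351 mg/L.
x_c = v t_c = 0.744 m/s × 0.7622 d × 86400 s/d = 49000 m ≈ 49.0 km.

t_c ≈ 0.762 d; D_c ≈ 2.35 mg/L; x_c ≈ 49.0 km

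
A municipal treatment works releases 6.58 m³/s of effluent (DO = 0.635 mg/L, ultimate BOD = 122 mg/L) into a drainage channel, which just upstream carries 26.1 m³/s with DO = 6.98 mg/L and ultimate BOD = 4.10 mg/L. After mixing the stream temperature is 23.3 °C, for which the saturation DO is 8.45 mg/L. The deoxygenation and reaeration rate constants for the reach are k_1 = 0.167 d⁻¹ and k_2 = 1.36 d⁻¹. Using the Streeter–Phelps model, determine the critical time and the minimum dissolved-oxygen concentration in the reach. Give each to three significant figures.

t_c ≈ 0.735 d; minimum DO ≈ 5.43 mg/L

Mixed DO = (26.1×6.98 + 6.58×0.635)/(26.1+6.58) = 186.4/32.68 = 5.702 mg/L.
Mixed L₀ = (26.1×4.10 + 6.58×122)/(32.68) = 909.8/32.68 = 27.84 mg/L.
Initial deficit D₀ = C_s − DO₀ = 8.45 − 5.702 = 2.748 mg/L.
t_c = (1/1.193) ln[(1.36/0.167)(1 − 2.748×1.193/(0.167×27.84))] = 0.8382 × ln(2.402) = 0.7345 d.
D_c = (0.167/1.36) × 27.84 × e^(−0.167×0.7345) = 0.1228 × 27.84 × 0.8846 = 3.024 mg/L.
Minimum DO = 8.45 − 3.024 = 5.426 mg/L.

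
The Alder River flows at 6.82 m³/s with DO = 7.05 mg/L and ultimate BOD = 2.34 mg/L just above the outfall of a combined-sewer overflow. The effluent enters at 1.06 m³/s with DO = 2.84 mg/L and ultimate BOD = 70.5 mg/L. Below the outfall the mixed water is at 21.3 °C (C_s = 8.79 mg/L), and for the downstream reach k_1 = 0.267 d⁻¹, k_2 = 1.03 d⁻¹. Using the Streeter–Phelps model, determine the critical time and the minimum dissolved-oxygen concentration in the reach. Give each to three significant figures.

t_c ≈ 0.655 d; minimum DO ≈ 6.29 mg/L

Mixed DO = (6.82×7.05 + 1.06×2.84)/(6.82+1.06) = 51.09/7.880 = 6.484 mg/L.
Mixed L₀ = (6.82×2.34 + 1.06×70.5)/(7.880) = 90.69/7.880 = 11.51 mg/L.
Initial deficit D₀ = C_s − DO₀ = 8.79 − 6.484 = 2.306 mg/L.
t_c = (1/0.7630) ln[(1.03/0.267)(1 − 2.306×0.7630/(0.267×11.51))] = 1.311 × ln(1.648) = 0.6551 d.
D_c = (0.267/1.03) × 11.51 × e^(−0.267×0.6551) = 0.2592 × 11.51 × 0.8395 = 2.505 mg/L.
Minimum DO = 8.79 − 2.505 = 6.285 mg/L.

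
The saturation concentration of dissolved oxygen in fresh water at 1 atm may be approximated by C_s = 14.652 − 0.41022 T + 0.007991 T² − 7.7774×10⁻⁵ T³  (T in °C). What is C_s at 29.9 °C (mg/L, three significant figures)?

C_s ≈ 7.45 mg/L

C_s = 14.652 − 0.41022×29.9 + 0.007991×29.9² − 7.7774×10⁻⁵×29.9³ = 7.451 mg/L.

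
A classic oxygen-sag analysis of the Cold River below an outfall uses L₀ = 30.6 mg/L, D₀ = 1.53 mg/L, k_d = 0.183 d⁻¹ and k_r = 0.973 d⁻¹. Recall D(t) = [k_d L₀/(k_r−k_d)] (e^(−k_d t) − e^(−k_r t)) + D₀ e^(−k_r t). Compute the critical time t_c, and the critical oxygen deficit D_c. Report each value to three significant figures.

t_c ≈ 1.81 d; D_c ≈ 4.13 mg/L

At the critical point dD/dt = 0, so k_d L₀ e^(−k_d t) = k_r D. Substituting D(t) from the Streeter–Phelps equation and solving for t gives
t_c = ln[(k_r/k_d)(1 − D₀(k_r−k_d)/(k_d L₀))] / (k_r−k_d).
Here k_r−k_d = 0.7900 d⁻¹ and 1 − D₀(k_r−k_d)/(k_d L₀) = 1 − 1.53×0.7900/(0.183×30.6) = 0.7842, so
t_c = ln(5.317 × 0.7842) / 0.7900 = 1.428 / 0.7900 = 1.807 d.
D_c = (k_d/k_r) L₀ e^(−k_d t_c) = (0.183/0.973) × 30.6 × e^(−0.183×1.807) = 0.1881 × 30.6 × 0.7184 = 4.135 mg/L.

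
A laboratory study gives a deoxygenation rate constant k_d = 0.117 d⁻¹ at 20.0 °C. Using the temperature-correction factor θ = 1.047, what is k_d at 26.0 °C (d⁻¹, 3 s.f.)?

k_d ≈ 0.154 d⁻¹

k_d(T₂) = k_d(T₁) · θ^(T₂−T₁) = 0.117 × 1.047^(26.0−20.0)
= 0.117 × 1.047^6.00 = 0.117 × 1.317 = 0.1541 d⁻¹.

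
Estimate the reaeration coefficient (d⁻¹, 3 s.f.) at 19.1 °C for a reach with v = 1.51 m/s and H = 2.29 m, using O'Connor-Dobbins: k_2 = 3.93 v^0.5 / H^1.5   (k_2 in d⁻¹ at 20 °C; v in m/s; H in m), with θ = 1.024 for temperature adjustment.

k_2(20) = 3.93 × 1.51^0.5 / 2.29^1.5 = 3.93 × 1.229 / 3.465 = 1.394 d⁻¹.
k_2(19.1) = 1.394 × 1.024^(19.1−20) = 1.394 × 0.9789 = 1.364 d⁻¹.

k_2 ≈ 1.36 d⁻¹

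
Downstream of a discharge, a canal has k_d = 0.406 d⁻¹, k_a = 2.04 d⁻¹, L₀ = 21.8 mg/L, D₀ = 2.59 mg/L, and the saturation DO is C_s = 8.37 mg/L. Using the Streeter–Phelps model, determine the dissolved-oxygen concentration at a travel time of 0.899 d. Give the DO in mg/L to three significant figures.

k_d L₀/(k_a−k_d) = 0.406×21.8/(2.04−0.406) = 8.851/1.634 = 5.417 mg/L.
e^(−k_d t) = e^(−0.406×0.8990) = 0.6942; e^(−k_a t) = e^(−2.04×0.8990) = 0.1598.
D = 5.417 × (0.6942 − 0.1598) + 2.59 × 0.1598 = 2.895 + 0.4138 = 3.309 mg/L.
DO = C_s − D = 8.37 − 3.309 = 5.061 mg/L.

DO ≈ 5.06 mg/L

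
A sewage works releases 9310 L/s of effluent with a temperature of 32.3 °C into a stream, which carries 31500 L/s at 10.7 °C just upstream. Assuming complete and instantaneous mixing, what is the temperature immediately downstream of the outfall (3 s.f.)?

15.6 °C

Flow-weighted mixing: C = (Q_r C_r + Q_w C_w)/(Q_r + Q_w)
= (31500×10.7 + 9310×32.3)/(31500 + 9310) = 637800/40810 = 15.63 °C.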